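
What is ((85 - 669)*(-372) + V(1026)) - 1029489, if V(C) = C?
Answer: -811215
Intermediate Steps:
((85 - 669)*(-372) + V(1026)) - 1029489 = ((85 - 669)*(-372) + 1026) - 1029489 = (-584*(-372) + 1026) - 1029489 = (217248 + 1026) - 1029489 = 218274 - 1029489 = -811215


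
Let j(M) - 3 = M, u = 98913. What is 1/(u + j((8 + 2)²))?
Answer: 1/99016 ≈ 1.0099e-5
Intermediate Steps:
j(M) = 3 + M
1/(u + j((8 + 2)²)) = 1/(98913 + (3 + (8 + 2)²)) = 1/(98913 + (3 + 10²)) = 1/(98913 + (3 + 100)) = 1/(98913 + 103) = 1/99016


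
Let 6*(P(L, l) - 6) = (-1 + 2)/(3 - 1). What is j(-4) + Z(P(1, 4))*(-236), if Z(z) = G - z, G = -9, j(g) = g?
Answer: 10667/3 ≈ 3555.7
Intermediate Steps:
P(L, l) = 73/12 (P(L, l) = 6 + ((-1 + 2)/(3 - 1))/6 = 6 + (1/2)/6 = 6 + (1*(½))/6 = 6 + (⅙)*(½) = 6 + 1/12 = 73/12)
Z(z) = -9 - z
j(-4) + Z(P(1, 4))*(-236) = -4 + (-9 - 1*73/12)*(-236) = -4 + (-9 - 73/12)*(-236) = -4 - 181/12*(-236) = -4 + 10679/3 = 10667/3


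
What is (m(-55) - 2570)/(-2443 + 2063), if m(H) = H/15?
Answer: 7721/1140 ≈ 6.7728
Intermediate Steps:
m(H) = H/15 (m(H) = H*(1/15) = H/15)
(m(-55) - 2570)/(-2443 + 2063) = ((1/15)*(-55) - 2570)/(-2443 + 2063) = (-11/3 - 2570)/(-380) = -7721/3*(-1/380) = 7721/1140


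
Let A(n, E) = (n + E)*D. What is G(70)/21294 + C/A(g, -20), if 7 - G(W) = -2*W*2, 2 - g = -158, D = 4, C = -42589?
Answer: -64766389/851760 ≈ -76.038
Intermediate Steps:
g = 160 (g = 2 - 1*(-158) = 2 + 158 = 160)
G(W) = 7 + 4*W (G(W) = 7 - (-2*W)*2 = 7 - (-4)*W = 7 + 4*W)
A(n, E) = 4*E + 4*n (A(n, E) = (n + E)*4 = (E + n)*4 = 4*E + 4*n)
G(70)/21294 + C/A(g, -20) = (7 + 4*70)/21294 - 42589/(4*(-20) + 4*160) = (7 + 280)*(1/21294) - 42589/(-80 + 640) = 287*(1/21294) - 42589/560 = 41/3042 - 42589*1/560 = 41/3042 - 42589/560 = -64766389/851760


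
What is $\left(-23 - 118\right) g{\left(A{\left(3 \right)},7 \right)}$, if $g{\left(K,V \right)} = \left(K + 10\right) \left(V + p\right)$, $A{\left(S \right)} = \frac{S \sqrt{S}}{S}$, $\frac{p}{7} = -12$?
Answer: $108570 + 10857 \sqrt{3} \approx 1.2737 \cdot 10^{5}$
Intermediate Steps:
$p = -84$ ($p = 7 \left(-12\right) = -84$)
$A{\left(S \right)} = \sqrt{S}$ ($A{\left(S \right)} = \frac{S^{\frac{3}{2}}}{S} = \sqrt{S}$)
$g{\left(K,V \right)} = \left(-84 + V\right) \left(10 + K\right)$ ($g{\left(K,V \right)} = \left(K + 10\right) \left(V - 84\right) = \left(10 + K\right) \left(-84 + V\right) = \left(-84 + V\right) \left(10 + K\right)$)
$\left(-23 - 118\right) g{\left(A{\left(3 \right)},7 \right)} = \left(-23 - 118\right) \left(-840 - 84 \sqrt{3} + 10 \cdot 7 + \sqrt{3} \cdot 7\right) = - 141 \left(-840 - 84 \sqrt{3} + 70 + 7 \sqrt{3}\right) = - 141 \left(-770 - 77 \sqrt{3}\right) = 108570 + 10857 \sqrt{3}$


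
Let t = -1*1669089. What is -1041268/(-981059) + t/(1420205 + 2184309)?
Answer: 2115790298501/3536240900326 ≈ 0.59832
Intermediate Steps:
t = -1669089
-1041268/(-981059) + t/(1420205 + 2184309) = -1041268/(-981059) - 1669089/(1420205 + 2184309) = -1041268*(-1/981059) - 1669089/3604514 = 1041268/981059 - 1669089*1/3604514 = 1041268/981059 - 1669089/3604514 = 2115790298501/3536240900326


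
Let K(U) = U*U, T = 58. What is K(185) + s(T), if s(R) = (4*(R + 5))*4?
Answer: 35233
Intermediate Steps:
K(U) = U**2
s(R) = 80 + 16*R (s(R) = (4*(5 + R))*4 = (20 + 4*R)*4 = 80 + 16*R)
K(185) + s(T) = 185**2 + (80 + 16*58) = 34225 + (80 + 928) = 34225 + 1008 = 35233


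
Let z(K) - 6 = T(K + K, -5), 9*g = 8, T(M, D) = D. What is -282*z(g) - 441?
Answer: -723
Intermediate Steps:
g = 8/9 (g = (⅑)*8 = 8/9 ≈ 0.88889)
z(K) = 1 (z(K) = 6 - 5 = 1)
-282*z(g) - 441 = -282*1 - 441 = -282 - 441 = -723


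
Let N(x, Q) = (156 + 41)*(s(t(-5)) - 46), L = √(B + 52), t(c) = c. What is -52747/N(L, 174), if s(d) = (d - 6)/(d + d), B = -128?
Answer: 527470/88453 ≈ 5.9633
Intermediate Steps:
s(d) = (-6 + d)/(2*d) (s(d) = (-6 + d)/((2*d)) = (-6 + d)*(1/(2*d)) = (-6 + d)/(2*d))
L = 2*I*√19 (L = √(-128 + 52) = √(-76) = 2*I*√19 ≈ 8.7178*I)
N(x, Q) = -88453/10 (N(x, Q) = (156 + 41)*((½)*(-6 - 5)/(-5) - 46) = 197*((½)*(-⅕)*(-11) - 46) = 197*(11/10 - 46) = 197*(-449/10) = -88453/10)
-52747/N(L, 174) = -52747/(-88453/10) = -52747*(-10/88453) = 527470/88453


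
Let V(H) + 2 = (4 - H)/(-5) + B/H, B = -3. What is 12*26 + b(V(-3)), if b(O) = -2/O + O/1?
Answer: 9313/30 ≈ 310.43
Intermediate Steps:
V(H) = -14/5 - 3/H + H/5 (V(H) = -2 + ((4 - H)/(-5) - 3/H) = -2 + ((4 - H)*(-⅕) - 3/H) = -2 + ((-⅘ + H/5) - 3/H) = -2 + (-⅘ - 3/H + H/5) = -14/5 - 3/H + H/5)
b(O) = O - 2/O (b(O) = -2/O + O*1 = -2/O + O = O - 2/O)
12*26 + b(V(-3)) = 12*26 + ((⅕)*(-15 - 3*(-14 - 3))/(-3) - 2*(-15/(-15 - 3*(-14 - 3)))) = 312 + ((⅕)*(-⅓)*(-15 - 3*(-17)) - 2*(-15/(-15 - 3*(-17)))) = 312 + ((⅕)*(-⅓)*(-15 + 51) - 2*(-15/(-15 + 51))) = 312 + ((⅕)*(-⅓)*36 - 2/((⅕)*(-⅓)*36)) = 312 + (-12/5 - 2/(-12/5)) = 312 + (-12/5 - 2*(-5/12)) = 312 + (-12/5 + ⅚) = 312 - 47/30 = 9313/30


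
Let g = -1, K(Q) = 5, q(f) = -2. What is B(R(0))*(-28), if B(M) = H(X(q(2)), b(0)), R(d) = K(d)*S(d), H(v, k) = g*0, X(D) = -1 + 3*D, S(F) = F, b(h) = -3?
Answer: 0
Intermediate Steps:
H(v, k) = 0 (H(v, k) = -1*0 = 0)
R(d) = 5*d
B(M) = 0
B(R(0))*(-28) = 0*(-28) = 0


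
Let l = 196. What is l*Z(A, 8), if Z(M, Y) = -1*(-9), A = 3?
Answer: 1764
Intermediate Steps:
Z(M, Y) = 9
l*Z(A, 8) = 196*9 = 1764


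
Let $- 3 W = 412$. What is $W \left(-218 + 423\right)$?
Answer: $- \frac{84460}{3} \approx -28153.0$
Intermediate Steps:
$W = - \frac{412}{3}$ ($W = \left(- \frac{1}{3}\right) 412 = - \frac{412}{3} \approx -137.33$)
$W \left(-218 + 423\right) = - \frac{412 \left(-218 + 423\right)}{3} = \left(- \frac{412}{3}\right) 205 = - \frac{84460}{3}$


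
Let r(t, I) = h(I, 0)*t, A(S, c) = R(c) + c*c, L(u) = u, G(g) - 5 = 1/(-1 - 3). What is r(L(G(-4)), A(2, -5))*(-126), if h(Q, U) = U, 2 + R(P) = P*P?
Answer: 0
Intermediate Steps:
G(g) = 19/4 (G(g) = 5 + 1/(-1 - 3) = 5 + 1/(-4) = 5 - 1/4 = 19/4)
R(P) = -2 + P**2 (R(P) = -2 + P*P = -2 + P**2)
A(S, c) = -2 + 2*c**2 (A(S, c) = (-2 + c**2) + c*c = (-2 + c**2) + c**2 = -2 + 2*c**2)
r(t, I) = 0 (r(t, I) = 0*t = 0)
r(L(G(-4)), A(2, -5))*(-126) = 0*(-126) = 0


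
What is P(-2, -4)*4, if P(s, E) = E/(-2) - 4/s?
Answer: 16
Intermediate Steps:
P(s, E) = -4/s - E/2 (P(s, E) = E*(-½) - 4/s = -E/2 - 4/s = -4/s - E/2)
P(-2, -4)*4 = (-4/(-2) - ½*(-4))*4 = (-4*(-½) + 2)*4 = (2 + 2)*4 = 4*4 = 16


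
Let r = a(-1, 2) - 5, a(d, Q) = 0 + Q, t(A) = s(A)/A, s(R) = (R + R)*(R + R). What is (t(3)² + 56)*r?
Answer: -600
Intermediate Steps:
s(R) = 4*R² (s(R) = (2*R)*(2*R) = 4*R²)
t(A) = 4*A (t(A) = (4*A²)/A = 4*A)
a(d, Q) = Q
r = -3 (r = 2 - 5 = -3)
(t(3)² + 56)*r = ((4*3)² + 56)*(-3) = (12² + 56)*(-3) = (144 + 56)*(-3) = 200*(-3) = -600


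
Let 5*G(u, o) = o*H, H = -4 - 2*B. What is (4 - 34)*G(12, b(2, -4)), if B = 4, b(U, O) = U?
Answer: 144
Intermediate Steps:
H = -12 (H = -4 - 2*4 = -4 - 8 = -12)
G(u, o) = -12*o/5 (G(u, o) = (o*(-12))/5 = (-12*o)/5 = -12*o/5)
(4 - 34)*G(12, b(2, -4)) = (4 - 34)*(-12/5*2) = -30*(-24/5) = 144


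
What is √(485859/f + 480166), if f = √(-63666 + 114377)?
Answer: √(1234797536596486 + 24638395749*√50711)/50711 ≈ 694.50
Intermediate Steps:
f = √50711 ≈ 225.19
√(485859/f + 480166) = √(485859/(√50711) + 480166) = √(485859*(√50711/50711) + 480166) = √(485859*√50711/50711 + 480166) = √(480166 + 485859*√50711/50711)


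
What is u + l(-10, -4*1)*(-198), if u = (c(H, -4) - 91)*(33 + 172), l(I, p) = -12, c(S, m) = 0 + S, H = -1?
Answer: -16484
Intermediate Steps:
c(S, m) = S
u = -18860 (u = (-1 - 91)*(33 + 172) = -92*205 = -18860)
u + l(-10, -4*1)*(-198) = -18860 - 12*(-198) = -18860 + 2376 = -16484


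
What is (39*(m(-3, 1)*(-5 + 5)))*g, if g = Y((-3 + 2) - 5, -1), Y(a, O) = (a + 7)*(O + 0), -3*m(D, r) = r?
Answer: 0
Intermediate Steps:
m(D, r) = -r/3
Y(a, O) = O*(7 + a) (Y(a, O) = (7 + a)*O = O*(7 + a))
g = -1 (g = -(7 + ((-3 + 2) - 5)) = -(7 + (-1 - 5)) = -(7 - 6) = -1*1 = -1)
(39*(m(-3, 1)*(-5 + 5)))*g = (39*((-⅓*1)*(-5 + 5)))*(-1) = (39*(-⅓*0))*(-1) = (39*0)*(-1) = 0*(-1) = 0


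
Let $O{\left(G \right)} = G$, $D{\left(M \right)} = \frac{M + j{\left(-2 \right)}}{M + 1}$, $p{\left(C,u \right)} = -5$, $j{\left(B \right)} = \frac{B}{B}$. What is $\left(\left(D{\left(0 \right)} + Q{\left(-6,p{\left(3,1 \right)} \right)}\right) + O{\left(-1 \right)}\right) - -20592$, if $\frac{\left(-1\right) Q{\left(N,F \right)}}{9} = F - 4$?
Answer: $20673$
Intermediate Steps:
$j{\left(B \right)} = 1$
$Q{\left(N,F \right)} = 36 - 9 F$ ($Q{\left(N,F \right)} = - 9 \left(F - 4\right) = - 9 \left(-4 + F\right) = 36 - 9 F$)
$D{\left(M \right)} = 1$ ($D{\left(M \right)} = \frac{M + 1}{M + 1} = \frac{1 + M}{1 + M} = 1$)
$\left(\left(D{\left(0 \right)} + Q{\left(-6,p{\left(3,1 \right)} \right)}\right) + O{\left(-1 \right)}\right) - -20592 = \left(\left(1 + \left(36 - -45\right)\right) - 1\right) - -20592 = \left(\left(1 + \left(36 + 45\right)\right) - 1\right) + 20592 = \left(\left(1 + 81\right) - 1\right) + 20592 = \left(82 - 1\right) + 20592 = 81 + 20592 = 20673$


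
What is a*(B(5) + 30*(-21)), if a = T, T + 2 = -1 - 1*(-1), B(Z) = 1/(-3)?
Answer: 3782/3 ≈ 1260.7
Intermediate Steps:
B(Z) = -1/3
T = -2 (T = -2 + (-1 - 1*(-1)) = -2 + (-1 + 1) = -2 + 0 = -2)
a = -2
a*(B(5) + 30*(-21)) = -2*(-1/3 + 30*(-21)) = -2*(-1/3 - 630) = -2*(-1891/3) = 3782/3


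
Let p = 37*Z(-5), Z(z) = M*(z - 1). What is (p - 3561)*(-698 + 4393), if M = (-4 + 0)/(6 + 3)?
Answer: -38379965/3 ≈ -1.2793e+7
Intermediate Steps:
M = -4/9 ≈ -0.44444
Z(z) = 4/9 - 4*z/9 (Z(z) = -4*(z - 1)/9 = -4*(-1 + z)/9 = 4/9 - 4*z/9)
p = 296/3 (p = 37*(4/9 - 4/9*(-5)) = 37*(4/9 + 20/9) = 37*(8/3) = 296/3 ≈ 98.667)
(p - 3561)*(-698 + 4393) = (296/3 - 3561)*(-698 + 4393) = -10387/3*3695 = -38379965/3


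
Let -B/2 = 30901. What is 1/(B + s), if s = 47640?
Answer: -1/14162 ≈ -7.0611e-5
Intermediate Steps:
B = -61802 (B = -2*30901 = -61802)
1/(B + s) = 1/(-61802 + 47640) = 1/(-14162) = -1/14162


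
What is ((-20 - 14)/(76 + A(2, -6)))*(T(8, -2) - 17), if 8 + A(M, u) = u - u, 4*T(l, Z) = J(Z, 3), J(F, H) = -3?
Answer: 71/8 ≈ 8.8750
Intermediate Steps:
T(l, Z) = -3/4 (T(l, Z) = (1/4)*(-3) = -3/4)
A(M, u) = -8 (A(M, u) = -8 + (u - u) = -8 + 0 = -8)
((-20 - 14)/(76 + A(2, -6)))*(T(8, -2) - 17) = ((-20 - 14)/(76 - 8))*(-3/4 - 17) = -34/68*(-71/4) = -34*1/68*(-71/4) = -1/2*(-71/4) = 71/8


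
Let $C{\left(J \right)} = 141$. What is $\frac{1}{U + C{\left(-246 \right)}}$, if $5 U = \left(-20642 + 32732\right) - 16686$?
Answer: $- \frac{5}{3891} \approx -0.001285$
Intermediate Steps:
$U = - \frac{4596}{5}$ ($U = \frac{\left(-20642 + 32732\right) - 16686}{5} = \frac{12090 - 16686}{5} = \frac{1}{5} \left(-4596\right) = - \frac{4596}{5} \approx -919.2$)
$\frac{1}{U + C{\left(-246 \right)}} = \frac{1}{- \frac{4596}{5} + 141} = \frac{1}{- \frac{3891}{5}} = - \frac{5}{3891}$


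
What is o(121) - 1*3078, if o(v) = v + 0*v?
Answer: -2957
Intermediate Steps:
o(v) = v (o(v) = v + 0 = v)
o(121) - 1*3078 = 121 - 1*3078 = 121 - 3078 = -2957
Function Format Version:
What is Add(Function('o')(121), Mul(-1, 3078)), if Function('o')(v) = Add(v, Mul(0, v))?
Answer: -2957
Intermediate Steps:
Function('o')(v) = v (Function('o')(v) = Add(v, 0) = v)
Add(Function('o')(121), Mul(-1, 3078)) = Add(121, Mul(-1, 3078)) = Add(121, -3078) = -2957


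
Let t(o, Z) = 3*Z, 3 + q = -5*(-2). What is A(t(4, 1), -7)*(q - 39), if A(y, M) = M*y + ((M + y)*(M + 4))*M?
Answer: 3360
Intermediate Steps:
q = 7 (q = -3 - 5*(-2) = -3 + 10 = 7)
A(y, M) = M*y + M*(4 + M)*(M + y) (A(y, M) = M*y + ((M + y)*(4 + M))*M = M*y + ((4 + M)*(M + y))*M = M*y + M*(4 + M)*(M + y))
A(t(4, 1), -7)*(q - 39) = (-7*((-7)**2 + 4*(-7) + 5*(3*1) - 21))*(7 - 39) = -7*(49 - 28 + 5*3 - 7*3)*(-32) = -7*(49 - 28 + 15 - 21)*(-32) = -7*15*(-32) = -105*(-32) = 3360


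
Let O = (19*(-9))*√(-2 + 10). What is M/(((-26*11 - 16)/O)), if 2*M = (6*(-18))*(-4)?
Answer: 36936*√2/151 ≈ 345.93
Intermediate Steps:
O = -342*√2 ≈ -483.66
M = 216 (M = ((6*(-18))*(-4))/2 = (-108*(-4))/2 = (½)*432 = 216)
M/(((-26*11 - 16)/O)) = 216/(((-26*11 - 16)/((-342*√2)))) = 216/(((-286 - 16)*(-√2/684))) = 216/((-(-151)*√2/342)) = 216/((151*√2/342)) = 216*(171*√2/151) = 36936*√2/151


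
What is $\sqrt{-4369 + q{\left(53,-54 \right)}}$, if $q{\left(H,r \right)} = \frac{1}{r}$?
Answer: $\frac{i \sqrt{1415562}}{18} \approx 66.099 i$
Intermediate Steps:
$\sqrt{-4369 + q{\left(53,-54 \right)}} = \sqrt{-4369 + \frac{1}{-54}} = \sqrt{-4369 - \frac{1}{54}} = \sqrt{- \frac{235927}{54}} = \frac{i \sqrt{1415562}}{18}$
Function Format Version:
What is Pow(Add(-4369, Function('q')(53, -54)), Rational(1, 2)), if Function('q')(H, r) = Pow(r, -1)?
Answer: Mul(Rational(1, 18), I, Pow(1415562, Rational(1, 2))) ≈ Mul(66.099, I)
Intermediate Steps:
Pow(Add(-4369, Function('q')(53, -54)), Rational(1, 2)) = Pow(Add(-4369, Pow(-54, -1)), Rational(1, 2)) = Pow(Add(-4369, Rational(-1, 54)), Rational(1, 2)) = Pow(Rational(-235927, 54), Rational(1, 2)) = Mul(Rational(1, 18), I, Pow(1415562, Rational(1, 2)))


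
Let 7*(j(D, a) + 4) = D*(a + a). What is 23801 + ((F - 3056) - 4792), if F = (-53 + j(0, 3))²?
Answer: 19202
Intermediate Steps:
j(D, a) = -4 + 2*D*a/7 (j(D, a) = -4 + (D*(a + a))/7 = -4 + (D*(2*a))/7 = -4 + (2*D*a)/7 = -4 + 2*D*a/7)
F = 3249 (F = (-53 + (-4 + (2/7)*0*3))² = (-53 + (-4 + 0))² = (-53 - 4)² = (-57)² = 3249)
23801 + ((F - 3056) - 4792) = 23801 + ((3249 - 3056) - 4792) = 23801 + (193 - 4792) = 23801 - 4599 = 19202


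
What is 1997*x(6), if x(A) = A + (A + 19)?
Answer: 61907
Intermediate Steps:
x(A) = 19 + 2*A (x(A) = A + (19 + A) = 19 + 2*A)
1997*x(6) = 1997*(19 + 2*6) = 1997*(19 + 12) = 1997*31 = 61907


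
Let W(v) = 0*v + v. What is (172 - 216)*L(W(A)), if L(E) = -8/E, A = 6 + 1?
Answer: 352/7 ≈ 50.286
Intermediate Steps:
A = 7
W(v) = v (W(v) = 0 + v = v)
(172 - 216)*L(W(A)) = (172 - 216)*(-8/7) = -(-352)/7 = -44*(-8/7) = 352/7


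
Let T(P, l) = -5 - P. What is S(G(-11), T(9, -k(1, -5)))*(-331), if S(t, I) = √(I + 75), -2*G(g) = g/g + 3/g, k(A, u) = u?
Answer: -331*√61 ≈ -2585.2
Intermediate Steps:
G(g) = -½ - 3/(2*g) (G(g) = -(g/g + 3/g)/2 = -(1 + 3/g)/2 = -½ - 3/(2*g))
S(t, I) = √(75 + I)
S(G(-11), T(9, -k(1, -5)))*(-331) = √(75 + (-5 - 1*9))*(-331) = √(75 + (-5 - 9))*(-331) = √(75 - 14)*(-331) = √61*(-331) = -331*√61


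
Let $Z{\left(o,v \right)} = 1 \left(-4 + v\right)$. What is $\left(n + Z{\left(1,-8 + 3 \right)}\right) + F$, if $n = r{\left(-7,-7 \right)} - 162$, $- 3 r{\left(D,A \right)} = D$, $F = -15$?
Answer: $- \frac{551}{3} \approx -183.67$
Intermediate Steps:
$r{\left(D,A \right)} = - \frac{D}{3}$
$Z{\left(o,v \right)} = -4 + v$
$n = - \frac{479}{3}$ ($n = \left(- \frac{1}{3}\right) \left(-7\right) - 162 = \frac{7}{3} - 162 = - \frac{479}{3} \approx -159.67$)
$\left(n + Z{\left(1,-8 + 3 \right)}\right) + F = \left(- \frac{479}{3} + \left(-4 + \left(-8 + 3\right)\right)\right) - 15 = \left(- \frac{479}{3} - 9\right) - 15 = - \frac{506}{3} - 15 = - \frac{551}{3}$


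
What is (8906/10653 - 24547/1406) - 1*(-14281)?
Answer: 213653525803/14978118 ≈ 14264.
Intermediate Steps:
(8906/10653 - 24547/1406) - 1*(-14281) = (8906*(1/10653) - 24547*1/1406) + 14281 = (8906/10653 - 24547/1406) + 14281 = -248977355/14978118 + 14281 = 213653525803/14978118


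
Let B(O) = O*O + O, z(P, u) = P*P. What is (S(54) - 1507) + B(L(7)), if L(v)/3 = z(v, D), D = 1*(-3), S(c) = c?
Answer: 20303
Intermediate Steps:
D = -3
z(P, u) = P²
L(v) = 3*v²
B(O) = O + O² (B(O) = O² + O = O + O²)
(S(54) - 1507) + B(L(7)) = (54 - 1507) + (3*7²)*(1 + 3*7²) = -1453 + (3*49)*(1 + 3*49) = -1453 + 147*(1 + 147) = -1453 + 147*148 = -1453 + 21756 = 20303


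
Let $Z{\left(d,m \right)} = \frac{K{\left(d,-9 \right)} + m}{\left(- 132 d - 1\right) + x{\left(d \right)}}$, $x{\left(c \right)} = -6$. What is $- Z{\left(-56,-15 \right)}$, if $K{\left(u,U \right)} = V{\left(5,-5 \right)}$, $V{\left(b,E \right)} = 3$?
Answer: $\frac{12}{7385} \approx 0.0016249$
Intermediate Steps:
$K{\left(u,U \right)} = 3$
$Z{\left(d,m \right)} = \frac{3 + m}{-7 - 132 d}$ ($Z{\left(d,m \right)} = \frac{3 + m}{\left(- 132 d - 1\right) - 6} = \frac{3 + m}{\left(-1 - 132 d\right) - 6} = \frac{3 + m}{-7 - 132 d}$)
$- Z{\left(-56,-15 \right)} = - \frac{-3 - -15}{7 + 132 \left(-56\right)} = - \frac{-3 + 15}{7 - 7392} = - \frac{12}{-7385} = - \frac{\left(-1\right) 12}{7385} = \left(-1\right) \left(- \frac{12}{7385}\right) = \frac{12}{7385}$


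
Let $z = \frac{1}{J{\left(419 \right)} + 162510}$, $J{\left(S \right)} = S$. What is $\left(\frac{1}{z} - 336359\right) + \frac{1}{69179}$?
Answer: $- \frac{11997713969}{69179} \approx -1.7343 \cdot 10^{5}$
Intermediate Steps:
$z = \frac{1}{162929}$ ($z = \frac{1}{419 + 162510} = \frac{1}{162929} \approx 6.1376 \cdot 10^{-6}$)
$\left(\frac{1}{z} - 336359\right) + \frac{1}{69179} = \left(\frac{1}{\frac{1}{162929}} - 336359\right) + \frac{1}{69179} = \left(162929 - 336359\right) + \frac{1}{69179} = -173430 + \frac{1}{69179} = - \frac{11997713969}{69179}$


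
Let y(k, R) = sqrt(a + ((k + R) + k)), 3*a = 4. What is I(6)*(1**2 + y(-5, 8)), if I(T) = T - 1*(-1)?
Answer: 7 + 7*I*sqrt(6)/3 ≈ 7.0 + 5.7155*I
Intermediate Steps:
a = 4/3 (a = (1/3)*4 = 4/3 ≈ 1.3333)
I(T) = 1 + T (I(T) = T + 1 = 1 + T)
y(k, R) = sqrt(4/3 + R + 2*k) (y(k, R) = sqrt(4/3 + ((k + R) + k)) = sqrt(4/3 + ((R + k) + k)) = sqrt(4/3 + (R + 2*k)) = sqrt(4/3 + R + 2*k))
I(6)*(1**2 + y(-5, 8)) = (1 + 6)*(1**2 + sqrt(12 + 9*8 + 18*(-5))/3) = 7*(1 + sqrt(12 + 72 - 90)/3) = 7*(1 + sqrt(-6)/3) = 7*(1 + (I*sqrt(6))/3) = 7*(1 + I*sqrt(6)/3) = 7 + 7*I*sqrt(6)/3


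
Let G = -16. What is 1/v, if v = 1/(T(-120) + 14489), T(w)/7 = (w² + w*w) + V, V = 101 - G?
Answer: 216908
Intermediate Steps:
V = 117 (V = 101 - 1*(-16) = 101 + 16 = 117)
T(w) = 819 + 14*w² (T(w) = 7*((w² + w*w) + 117) = 7*((w² + w²) + 117) = 7*(2*w² + 117) = 7*(117 + 2*w²) = 819 + 14*w²)
v = 1/216908 (v = 1/((819 + 14*(-120)²) + 14489) = 1/((819 + 14*14400) + 14489) = 1/((819 + 201600) + 14489) = 1/(202419 + 14489) = 1/216908 ≈ 4.6103e-6)
1/v = 1/(1/216908) = 216908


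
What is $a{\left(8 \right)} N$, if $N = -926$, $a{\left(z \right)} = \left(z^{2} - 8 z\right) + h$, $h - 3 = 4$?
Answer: $-6482$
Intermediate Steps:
$h = 7$ ($h = 3 + 4 = 7$)
$a{\left(z \right)} = 7 + z^{2} - 8 z$ ($a{\left(z \right)} = \left(z^{2} - 8 z\right) + 7 = 7 + z^{2} - 8 z$)
$a{\left(8 \right)} N = \left(7 + 8^{2} - 64\right) \left(-926\right) = \left(7 + 64 - 64\right) \left(-926\right) = 7 \left(-926\right) = -6482$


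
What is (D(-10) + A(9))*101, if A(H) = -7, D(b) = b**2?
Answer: 9393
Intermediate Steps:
(D(-10) + A(9))*101 = ((-10)**2 - 7)*101 = (100 - 7)*101 = 93*101 = 9393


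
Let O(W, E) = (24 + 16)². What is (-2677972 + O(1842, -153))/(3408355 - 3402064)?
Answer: -892124/2097 ≈ -425.43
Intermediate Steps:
O(W, E) = 1600 (O(W, E) = 40² = 1600)
(-2677972 + O(1842, -153))/(3408355 - 3402064) = (-2677972 + 1600)/(3408355 - 3402064) = -2676372/6291 = -2676372*1/6291 = -892124/2097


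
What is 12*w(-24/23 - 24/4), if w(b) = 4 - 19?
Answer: -180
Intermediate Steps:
w(b) = -15
12*w(-24/23 - 24/4) = 12*(-15) = -180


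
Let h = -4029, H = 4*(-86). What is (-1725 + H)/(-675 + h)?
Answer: 2069/4704 ≈ 0.43984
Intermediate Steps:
H = -344
(-1725 + H)/(-675 + h) = (-1725 - 344)/(-675 - 4029) = -2069/(-4704) = -2069*(-1/4704) = 2069/4704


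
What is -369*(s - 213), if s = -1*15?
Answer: 84132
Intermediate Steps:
s = -15
-369*(s - 213) = -369*(-15 - 213) = -369*(-228) = 84132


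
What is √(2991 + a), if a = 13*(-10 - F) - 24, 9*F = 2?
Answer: √25507/3 ≈ 53.236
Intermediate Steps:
F = 2/9 (F = (⅑)*2 = 2/9 ≈ 0.22222)
a = -1412/9 (a = 13*(-10 - 1*2/9) - 24 = 13*(-10 - 2/9) - 24 = 13*(-92/9) - 24 = -1196/9 - 24 = -1412/9 ≈ -156.89)
√(2991 + a) = √(2991 - 1412/9) = √(25507/9) = √25507/3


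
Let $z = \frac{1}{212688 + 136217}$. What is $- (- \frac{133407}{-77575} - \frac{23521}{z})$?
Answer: $\frac{636626568591968}{77575} \approx 8.2066 \cdot 10^{9}$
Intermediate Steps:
$z = \frac{1}{348905} \approx 2.8661 \cdot 10^{-6}$
$- (- \frac{133407}{-77575} - \frac{23521}{z}) = - (- \frac{133407}{-77575} - 23521 \frac{1}{\frac{1}{348905}}) = - (\left(-133407\right) \left(- \frac{1}{77575}\right) - 8206594505) = - (\frac{133407}{77575} - 8206594505) = \left(-1\right) \left(- \frac{636626568591968}{77575}\right) = \frac{636626568591968}{77575}$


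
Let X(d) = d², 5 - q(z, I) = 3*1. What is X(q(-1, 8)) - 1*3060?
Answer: -3056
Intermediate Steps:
q(z, I) = 2 (q(z, I) = 5 - 3 = 2)
X(q(-1, 8)) - 1*3060 = 2² - 1*3060 = 4 - 3060 = -3056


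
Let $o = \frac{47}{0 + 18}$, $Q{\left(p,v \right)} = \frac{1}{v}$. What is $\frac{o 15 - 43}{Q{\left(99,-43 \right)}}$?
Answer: $\frac{989}{6} \approx 164.83$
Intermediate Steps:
$o = \frac{47}{18} \approx 2.6111$
$\frac{o 15 - 43}{Q{\left(99,-43 \right)}} = \frac{\frac{47}{18} \cdot 15 - 43}{\frac{1}{-43}} = \frac{\frac{235}{6} - 43}{- \frac{1}{43}} = \left(- \frac{23}{6}\right) \left(-43\right) = \frac{989}{6}$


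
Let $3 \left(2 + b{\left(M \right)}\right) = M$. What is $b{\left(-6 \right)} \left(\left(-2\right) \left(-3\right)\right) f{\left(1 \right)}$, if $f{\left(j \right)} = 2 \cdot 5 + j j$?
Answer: $-264$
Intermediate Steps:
$b{\left(M \right)} = -2 + \frac{M}{3}$
$f{\left(j \right)} = 10 + j^{2}$
$b{\left(-6 \right)} \left(\left(-2\right) \left(-3\right)\right) f{\left(1 \right)} = \left(-2 + \frac{1}{3} \left(-6\right)\right) \left(\left(-2\right) \left(-3\right)\right) \left(10 + 1^{2}\right) = \left(-2 - 2\right) 6 \left(10 + 1\right) = \left(-4\right) 6 \cdot 11 = \left(-24\right) 11 = -264$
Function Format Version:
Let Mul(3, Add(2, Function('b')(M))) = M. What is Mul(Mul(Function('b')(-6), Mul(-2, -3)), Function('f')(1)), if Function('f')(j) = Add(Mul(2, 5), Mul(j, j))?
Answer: -264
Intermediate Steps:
Function('b')(M) = Add(-2, Mul(Rational(1, 3), M))
Function('f')(j) = Add(10, Pow(j, 2))
Mul(Mul(Function('b')(-6), Mul(-2, -3)), Function('f')(1)) = Mul(Mul(Add(-2, Mul(Rational(1, 3), -6)), Mul(-2, -3)), Add(10, Pow(1, 2))) = Mul(Mul(Add(-2, -2), 6), Add(10, 1)) = Mul(Mul(-4, 6), 11) = Mul(-24, 11) = -264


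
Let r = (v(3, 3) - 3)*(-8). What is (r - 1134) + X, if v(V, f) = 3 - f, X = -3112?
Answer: -4222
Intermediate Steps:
r = 24 (r = ((3 - 1*3) - 3)*(-8) = ((3 - 3) - 3)*(-8) = (0 - 3)*(-8) = -3*(-8) = 24)
(r - 1134) + X = (24 - 1134) - 3112 = -1110 - 3112 = -4222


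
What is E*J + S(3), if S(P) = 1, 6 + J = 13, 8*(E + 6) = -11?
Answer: -405/8 ≈ -50.625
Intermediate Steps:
E = -59/8 (E = -6 + (⅛)*(-11) = -6 - 11/8 = -59/8 ≈ -7.3750)
J = 7 (J = -6 + 13 = 7)
E*J + S(3) = -59/8*7 + 1 = -413/8 + 1 = -405/8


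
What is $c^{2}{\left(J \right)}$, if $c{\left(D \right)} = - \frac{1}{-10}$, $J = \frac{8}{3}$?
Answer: $\frac{1}{100} \approx 0.01$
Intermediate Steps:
$J = \frac{8}{3}$ ($J = 8 \cdot \frac{1}{3} = \frac{8}{3} \approx 2.6667$)
$c{\left(D \right)} = \frac{1}{10}$ ($c{\left(D \right)} = \left(-1\right) \left(- \frac{1}{10}\right) = \frac{1}{10}$)
$c^{2}{\left(J \right)} = \left(\frac{1}{10}\right)^{2} = \frac{1}{100}$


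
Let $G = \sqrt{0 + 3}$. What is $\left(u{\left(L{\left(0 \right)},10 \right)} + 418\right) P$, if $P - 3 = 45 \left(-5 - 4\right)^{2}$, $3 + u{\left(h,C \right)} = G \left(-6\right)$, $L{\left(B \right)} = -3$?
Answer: $1513920 - 21888 \sqrt{3} \approx 1.476 \cdot 10^{6}$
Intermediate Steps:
$G = \sqrt{3} \approx 1.732$
$u{\left(h,C \right)} = -3 - 6 \sqrt{3}$ ($u{\left(h,C \right)} = -3 + \sqrt{3} \left(-6\right) = -3 - 6 \sqrt{3}$)
$P = 3648$ ($P = 3 + 45 \left(-5 - 4\right)^{2} = 3 + 45 \left(-9\right)^{2} = 3 + 45 \cdot 81 = 3 + 3645 = 3648$)
$\left(u{\left(L{\left(0 \right)},10 \right)} + 418\right) P = \left(\left(-3 - 6 \sqrt{3}\right) + 418\right) 3648 = \left(415 - 6 \sqrt{3}\right) 3648 = 1513920 - 21888 \sqrt{3}$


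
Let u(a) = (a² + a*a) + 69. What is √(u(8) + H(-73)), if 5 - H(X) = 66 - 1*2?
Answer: √138 ≈ 11.747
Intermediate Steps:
H(X) = -59 (H(X) = 5 - (66 - 1*2) = 5 - (66 - 2) = 5 - 1*64 = 5 - 64 = -59)
u(a) = 69 + 2*a² (u(a) = (a² + a²) + 69 = 2*a² + 69 = 69 + 2*a²)
√(u(8) + H(-73)) = √((69 + 2*8²) - 59) = √((69 + 2*64) - 59) = √((69 + 128) - 59) = √(197 - 59) = √138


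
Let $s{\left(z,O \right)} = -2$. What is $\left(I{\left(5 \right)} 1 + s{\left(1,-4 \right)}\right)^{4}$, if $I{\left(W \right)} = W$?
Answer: $81$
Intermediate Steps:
$\left(I{\left(5 \right)} 1 + s{\left(1,-4 \right)}\right)^{4} = \left(5 \cdot 1 - 2\right)^{4} = \left(5 - 2\right)^{4} = 3^{4} = 81$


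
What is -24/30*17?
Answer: -68/5 ≈ -13.600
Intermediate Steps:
-24/30*17 = -24*1/30*17 = -⅘*17 = -68/5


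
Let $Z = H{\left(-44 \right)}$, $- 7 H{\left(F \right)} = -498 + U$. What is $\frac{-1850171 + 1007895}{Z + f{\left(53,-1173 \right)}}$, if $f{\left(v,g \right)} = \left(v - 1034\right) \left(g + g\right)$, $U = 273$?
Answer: $- \frac{5895932}{16110207} \approx -0.36597$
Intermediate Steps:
$H{\left(F \right)} = \frac{225}{7}$ ($H{\left(F \right)} = - \frac{-498 + 273}{7} = \left(- \frac{1}{7}\right) \left(-225\right) = \frac{225}{7}$)
$f{\left(v,g \right)} = 2 g \left(-1034 + v\right)$ ($f{\left(v,g \right)} = \left(-1034 + v\right) 2 g = 2 g \left(-1034 + v\right)$)
$Z = \frac{225}{7} \approx 32.143$
$\frac{-1850171 + 1007895}{Z + f{\left(53,-1173 \right)}} = \frac{-1850171 + 1007895}{\frac{225}{7} + 2 \left(-1173\right) \left(-1034 + 53\right)} = - \frac{842276}{\frac{225}{7} + 2 \left(-1173\right) \left(-981\right)} = - \frac{842276}{\frac{225}{7} + 2301426} = - \frac{842276}{\frac{16110207}{7}} = \left(-842276\right) \frac{7}{16110207} = - \frac{5895932}{16110207}$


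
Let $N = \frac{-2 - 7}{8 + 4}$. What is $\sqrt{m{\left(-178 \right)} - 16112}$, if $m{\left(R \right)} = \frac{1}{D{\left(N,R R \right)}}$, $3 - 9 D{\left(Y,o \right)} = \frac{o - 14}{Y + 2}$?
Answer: $\frac{i \sqrt{211021462685}}{3619} \approx 126.93 i$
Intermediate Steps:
$N = - \frac{3}{4}$ ($N = - \frac{9}{12} = \left(-9\right) \frac{1}{12} = - \frac{3}{4} \approx -0.75$)
$D{\left(Y,o \right)} = \frac{1}{3} - \frac{-14 + o}{9 \left(2 + Y\right)}$ ($D{\left(Y,o \right)} = \frac{1}{3} - \frac{\left(o - 14\right) \frac{1}{Y + 2}}{9} = \frac{1}{3} - \frac{\left(-14 + o\right) \frac{1}{2 + Y}}{9} = \frac{1}{3} - \frac{\frac{1}{2 + Y} \left(-14 + o\right)}{9} = \frac{1}{3} - \frac{-14 + o}{9 \left(2 + Y\right)}$)
$m{\left(R \right)} = \frac{1}{\frac{71}{45} - \frac{4 R^{2}}{45}}$ ($m{\left(R \right)} = \frac{1}{\frac{1}{9} \frac{1}{2 - \frac{3}{4}} \left(20 - R R + 3 \left(- \frac{3}{4}\right)\right)} = \frac{1}{\frac{1}{9} \frac{1}{\frac{5}{4}} \left(20 - R^{2} - \frac{9}{4}\right)} = \frac{1}{\frac{1}{9} \cdot \frac{4}{5} \left(\frac{71}{4} - R^{2}\right)} = \frac{1}{\frac{71}{45} - \frac{4 R^{2}}{45}}$)
$\sqrt{m{\left(-178 \right)} - 16112} = \sqrt{- \frac{45}{-71 + 4 \left(-178\right)^{2}} - 16112} = \sqrt{- \frac{45}{-71 + 4 \cdot 31684} - 16112} = \sqrt{- \frac{45}{-71 + 126736} - 16112} = \sqrt{- \frac{45}{126665} - 16112} = \sqrt{\left(-45\right) \frac{1}{126665} - 16112} = \sqrt{- \frac{9}{25333} - 16112} = \sqrt{- \frac{408165305}{25333}} = \frac{i \sqrt{211021462685}}{3619}$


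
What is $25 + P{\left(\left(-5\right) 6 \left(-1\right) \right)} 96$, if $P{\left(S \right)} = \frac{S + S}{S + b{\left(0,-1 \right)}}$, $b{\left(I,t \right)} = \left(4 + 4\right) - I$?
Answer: $\frac{3355}{19} \approx 176.58$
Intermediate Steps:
$b{\left(I,t \right)} = 8 - I$
$P{\left(S \right)} = \frac{2 S}{8 + S}$ ($P{\left(S \right)} = \frac{S + S}{S + \left(8 - 0\right)} = \frac{2 S}{S + \left(8 + 0\right)} = \frac{2 S}{S + 8} = \frac{2 S}{8 + S}$)
$25 + P{\left(\left(-5\right) 6 \left(-1\right) \right)} 96 = 25 + \frac{2 \left(-5\right) 6 \left(-1\right)}{8 + \left(-5\right) 6 \left(-1\right)} 96 = 25 + \frac{2 \left(\left(-30\right) \left(-1\right)\right)}{8 - -30} \cdot 96 = 25 + 2 \cdot 30 \frac{1}{8 + 30} \cdot 96 = 25 + 2 \cdot 30 \cdot \frac{1}{38} \cdot 96 = 25 + \frac{30}{19} \cdot 96 = 25 + \frac{2880}{19} = \frac{3355}{19}$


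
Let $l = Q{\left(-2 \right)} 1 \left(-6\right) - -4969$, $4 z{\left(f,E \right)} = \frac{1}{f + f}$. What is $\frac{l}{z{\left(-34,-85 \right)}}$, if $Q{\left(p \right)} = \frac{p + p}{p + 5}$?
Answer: $-1353744$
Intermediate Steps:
$Q{\left(p \right)} = \frac{2 p}{5 + p}$
$z{\left(f,E \right)} = \frac{1}{8 f}$ ($z{\left(f,E \right)} = \frac{1}{4 \left(f + f\right)} = \frac{1}{4 \cdot 2 f} = \frac{\frac{1}{2} \frac{1}{f}}{4} = \frac{1}{8 f}$)
$l = 4977$ ($l = 2 \left(-2\right) \frac{1}{5 - 2} \cdot 1 \left(-6\right) - -4969 = 2 \left(-2\right) \frac{1}{3} \cdot 1 \left(-6\right) + 4969 = \left(- \frac{4}{3}\right) 1 \left(-6\right) + 4969 = \left(- \frac{4}{3}\right) \left(-6\right) + 4969 = 8 + 4969 = 4977$)
$\frac{l}{z{\left(-34,-85 \right)}} = \frac{4977}{\frac{1}{8} \frac{1}{-34}} = \frac{4977}{\frac{1}{8} \left(- \frac{1}{34}\right)} = \frac{4977}{- \frac{1}{272}} = 4977 \left(-272\right) = -1353744$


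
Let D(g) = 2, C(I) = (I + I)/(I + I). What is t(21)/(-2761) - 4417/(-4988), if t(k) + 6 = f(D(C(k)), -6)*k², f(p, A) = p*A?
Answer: 38621761/13771868 ≈ 2.8044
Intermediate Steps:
C(I) = 1 (C(I) = (2*I)/((2*I)) = (2*I)*(1/(2*I)) = 1)
f(p, A) = A*p
t(k) = -6 - 12*k² (t(k) = -6 + (-6*2)*k² = -6 - 12*k²)
t(21)/(-2761) - 4417/(-4988) = (-6 - 12*21²)/(-2761) - 4417/(-4988) = (-6 - 12*441)*(-1/2761) - 4417*(-1/4988) = (-6 - 5292)*(-1/2761) + 4417/4988 = -5298*(-1/2761) + 4417/4988 = 5298/2761 + 4417/4988 = 38621761/13771868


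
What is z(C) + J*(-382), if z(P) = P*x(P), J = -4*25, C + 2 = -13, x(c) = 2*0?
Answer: 38200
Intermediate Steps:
x(c) = 0
C = -15 (C = -2 - 13 = -15)
J = -100
z(P) = 0 (z(P) = P*0 = 0)
z(C) + J*(-382) = 0 - 100*(-382) = 0 + 38200 = 38200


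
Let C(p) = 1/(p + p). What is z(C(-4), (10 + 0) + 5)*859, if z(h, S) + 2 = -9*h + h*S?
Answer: -9449/4 ≈ -2362.3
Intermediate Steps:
C(p) = 1/(2*p)
z(h, S) = -2 - 9*h + S*h (z(h, S) = -2 + (-9*h + h*S) = -2 + (-9*h + S*h) = -2 - 9*h + S*h)
z(C(-4), (10 + 0) + 5)*859 = (-2 - 9/(2*(-4)) + ((10 + 0) + 5)*((½)/(-4)))*859 = (-2 - 9*(-1)/(2*4) + (10 + 5)*((½)*(-¼)))*859 = (-2 - 9*(-⅛) + 15*(-⅛))*859 = (-2 + 9/8 - 15/8)*859 = -11/4*859 = -9449/4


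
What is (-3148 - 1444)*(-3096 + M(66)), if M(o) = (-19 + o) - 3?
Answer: 14014784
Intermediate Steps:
M(o) = -22 + o
(-3148 - 1444)*(-3096 + M(66)) = (-3148 - 1444)*(-3096 + (-22 + 66)) = -4592*(-3096 + 44) = -4592*(-3052) = 14014784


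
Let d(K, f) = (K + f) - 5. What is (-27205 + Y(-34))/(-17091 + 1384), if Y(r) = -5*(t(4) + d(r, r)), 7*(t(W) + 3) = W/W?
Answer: 187780/109949 ≈ 1.7079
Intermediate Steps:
d(K, f) = -5 + K + f
t(W) = -20/7 (t(W) = -3 + (W/W)/7 = -3 + (⅐)*1 = -3 + ⅐ = -20/7)
Y(r) = 275/7 - 10*r (Y(r) = -5*(-20/7 + (-5 + r + r)) = -5*(-20/7 + (-5 + 2*r)) = -5*(-55/7 + 2*r) = 275/7 - 10*r)
(-27205 + Y(-34))/(-17091 + 1384) = (-27205 + (275/7 - 10*(-34)))/(-17091 + 1384) = (-27205 + (275/7 + 340))/(-15707) = (-27205 + 2655/7)*(-1/15707) = -187780/7*(-1/15707) = 187780/109949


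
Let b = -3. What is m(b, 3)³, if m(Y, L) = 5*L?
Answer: 3375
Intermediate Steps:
m(b, 3)³ = (5*3)³ = 15³ = 3375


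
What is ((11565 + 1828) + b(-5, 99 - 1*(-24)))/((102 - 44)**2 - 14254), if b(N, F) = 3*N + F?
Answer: -13501/10890 ≈ -1.2398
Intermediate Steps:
b(N, F) = F + 3*N
((11565 + 1828) + b(-5, 99 - 1*(-24)))/((102 - 44)**2 - 14254) = ((11565 + 1828) + ((99 - 1*(-24)) + 3*(-5)))/((102 - 44)**2 - 14254) = (13393 + ((99 + 24) - 15))/(58**2 - 14254) = (13393 + (123 - 15))/(3364 - 14254) = (13393 + 108)/(-10890) = 13501*(-1/10890) = -13501/10890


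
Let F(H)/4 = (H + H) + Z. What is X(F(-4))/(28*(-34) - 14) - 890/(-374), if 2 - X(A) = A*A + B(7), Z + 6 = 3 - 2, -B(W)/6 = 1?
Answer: 467011/90321 ≈ 5.1706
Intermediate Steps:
B(W) = -6 (B(W) = -6*1 = -6)
Z = -5 (Z = -6 + (3 - 2) = -6 + 1 = -5)
F(H) = -20 + 8*H (F(H) = 4*((H + H) - 5) = 4*(2*H - 5) = 4*(-5 + 2*H) = -20 + 8*H)
X(A) = 8 - A² (X(A) = 2 - (A*A - 6) = 2 - (A² - 6) = 2 - (-6 + A²) = 2 + (6 - A²) = 8 - A²)
X(F(-4))/(28*(-34) - 14) - 890/(-374) = (8 - (-20 + 8*(-4))²)/(28*(-34) - 14) - 890/(-374) = (8 - (-20 - 32)²)/(-952 - 14) - 890*(-1/374) = (8 - 1*(-52)²)/(-966) + 445/187 = (8 - 1*2704)*(-1/966) + 445/187 = (8 - 2704)*(-1/966) + 445/187 = -2696*(-1/966) + 445/187 = 1348/483 + 445/187 = 467011/90321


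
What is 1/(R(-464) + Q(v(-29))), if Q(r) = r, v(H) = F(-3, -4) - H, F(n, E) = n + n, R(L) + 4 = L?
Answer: -1/445 ≈ -0.0022472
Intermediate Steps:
R(L) = -4 + L
F(n, E) = 2*n
v(H) = -6 - H (v(H) = 2*(-3) - H = -6 - H)
1/(R(-464) + Q(v(-29))) = 1/((-4 - 464) + (-6 - 1*(-29))) = 1/(-468 + (-6 + 29)) = 1/(-468 + 23) = 1/(-445) = -1/445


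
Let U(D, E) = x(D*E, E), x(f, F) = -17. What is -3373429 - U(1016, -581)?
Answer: -3373412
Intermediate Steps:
U(D, E) = -17
-3373429 - U(1016, -581) = -3373429 - 1*(-17) = -3373429 + 17 = -3373412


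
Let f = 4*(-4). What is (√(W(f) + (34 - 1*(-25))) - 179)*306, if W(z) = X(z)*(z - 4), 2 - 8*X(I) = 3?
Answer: -54774 + 153*√246 ≈ -52374.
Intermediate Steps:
X(I) = -⅛ (X(I) = ¼ - ⅛*3 = ¼ - 3/8 = -⅛)
f = -16
W(z) = ½ - z/8 (W(z) = -(z - 4)/8 = -(-4 + z)/8 = ½ - z/8)
(√(W(f) + (34 - 1*(-25))) - 179)*306 = (√((½ - ⅛*(-16)) + (34 - 1*(-25))) - 179)*306 = (√((½ + 2) + (34 + 25)) - 179)*306 = (√(5/2 + 59) - 179)*306 = (√(123/2) - 179)*306 = (√246/2 - 179)*306 = (-179 + √246/2)*306 = -54774 + 153*√246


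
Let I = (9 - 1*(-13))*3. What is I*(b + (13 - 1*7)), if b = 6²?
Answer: 2772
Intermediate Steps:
I = 66 (I = (9 + 13)*3 = 22*3 = 66)
b = 36
I*(b + (13 - 1*7)) = 66*(36 + (13 - 1*7)) = 66*(36 + (13 - 7)) = 66*(36 + 6) = 66*42 = 2772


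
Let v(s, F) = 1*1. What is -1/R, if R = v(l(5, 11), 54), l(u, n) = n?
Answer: -1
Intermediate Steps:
v(s, F) = 1
R = 1
-1/R = -1/1 = -1*1 = -1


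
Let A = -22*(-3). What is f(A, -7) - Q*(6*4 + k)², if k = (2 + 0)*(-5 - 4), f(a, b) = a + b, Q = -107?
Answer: 3911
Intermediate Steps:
A = 66
k = -18 (k = 2*(-9) = -18)
f(A, -7) - Q*(6*4 + k)² = (66 - 7) - (-107)*(6*4 - 18)² = 59 - (-107)*(24 - 18)² = 59 - (-107)*6² = 59 - (-107)*36 = 59 - 1*(-3852) = 59 + 3852 = 3911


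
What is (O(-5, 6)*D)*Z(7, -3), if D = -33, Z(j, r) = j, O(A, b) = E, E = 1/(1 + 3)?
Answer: -231/4 ≈ -57.750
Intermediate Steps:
E = 1/4 ≈ 0.25000
O(A, b) = 1/4
(O(-5, 6)*D)*Z(7, -3) = ((1/4)*(-33))*7 = -33/4*7 = -231/4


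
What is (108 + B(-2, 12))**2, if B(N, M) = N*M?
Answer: 7056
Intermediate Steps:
B(N, M) = M*N
(108 + B(-2, 12))**2 = (108 + 12*(-2))**2 = (108 - 24)**2 = 84**2 = 7056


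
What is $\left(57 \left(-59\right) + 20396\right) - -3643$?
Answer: $20676$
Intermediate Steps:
$\left(57 \left(-59\right) + 20396\right) - -3643 = \left(-3363 + 20396\right) + 3643 = 17033 + 3643 = 20676$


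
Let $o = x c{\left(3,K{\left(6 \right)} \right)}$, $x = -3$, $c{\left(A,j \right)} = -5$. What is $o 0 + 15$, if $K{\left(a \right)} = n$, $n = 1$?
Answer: $15$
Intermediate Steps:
$K{\left(a \right)} = 1$
$o = 15$ ($o = \left(-3\right) \left(-5\right) = 15$)
$o 0 + 15 = 15 \cdot 0 + 15 = 0 + 15 = 15$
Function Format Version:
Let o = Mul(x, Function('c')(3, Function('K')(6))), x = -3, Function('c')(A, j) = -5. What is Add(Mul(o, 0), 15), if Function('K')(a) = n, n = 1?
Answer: 15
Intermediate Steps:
Function('K')(a) = 1
o = 15 (o = Mul(-3, -5) = 15)
Add(Mul(o, 0), 15) = Add(Mul(15, 0), 15) = Add(0, 15) = 15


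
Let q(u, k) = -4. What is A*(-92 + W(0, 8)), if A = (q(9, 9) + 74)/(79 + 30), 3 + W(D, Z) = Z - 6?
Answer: -6510/109 ≈ -59.725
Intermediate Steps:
W(D, Z) = -9 + Z (W(D, Z) = -3 + (Z - 6) = -3 + (-6 + Z) = -9 + Z)
A = 70/109 (A = (-4 + 74)/(79 + 30) = 70/109 ≈ 0.64220)
A*(-92 + W(0, 8)) = 70*(-92 + (-9 + 8))/109 = 70*(-92 - 1)/109 = (70/109)*(-93) = -6510/109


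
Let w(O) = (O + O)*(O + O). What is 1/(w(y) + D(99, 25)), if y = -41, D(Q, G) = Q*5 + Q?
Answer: 1/7318 ≈ 0.00013665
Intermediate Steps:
D(Q, G) = 6*Q (D(Q, G) = 5*Q + Q = 6*Q)
w(O) = 4*O² (w(O) = (2*O)*(2*O) = 4*O²)
1/(w(y) + D(99, 25)) = 1/(4*(-41)² + 6*99) = 1/(4*1681 + 594) = 1/(6724 + 594) = 1/7318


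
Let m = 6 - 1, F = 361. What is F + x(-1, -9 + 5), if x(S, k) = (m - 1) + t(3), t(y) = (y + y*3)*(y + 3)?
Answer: 437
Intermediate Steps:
m = 5
t(y) = 4*y*(3 + y) (t(y) = (y + 3*y)*(3 + y) = (4*y)*(3 + y) = 4*y*(3 + y))
x(S, k) = 76 (x(S, k) = (5 - 1) + 4*3*(3 + 3) = 4 + 4*3*6 = 4 + 72 = 76)
F + x(-1, -9 + 5) = 361 + 76 = 437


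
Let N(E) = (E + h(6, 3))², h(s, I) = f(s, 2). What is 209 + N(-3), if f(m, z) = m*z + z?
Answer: 330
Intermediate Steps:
f(m, z) = z + m*z
h(s, I) = 2 + 2*s (h(s, I) = 2*(1 + s) = 2 + 2*s)
N(E) = (14 + E)² (N(E) = (E + (2 + 2*6))² = (E + (2 + 12))² = (E + 14)² = (14 + E)²)
209 + N(-3) = 209 + (14 - 3)² = 209 + 11² = 209 + 121 = 330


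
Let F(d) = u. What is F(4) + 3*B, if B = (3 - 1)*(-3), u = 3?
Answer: -15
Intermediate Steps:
B = -6 (B = 2*(-3) = -6)
F(d) = 3
F(4) + 3*B = 3 + 3*(-6) = 3 - 18 = -15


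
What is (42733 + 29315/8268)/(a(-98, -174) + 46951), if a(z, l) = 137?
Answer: 27180443/29947968 ≈ 0.90759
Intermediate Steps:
(42733 + 29315/8268)/(a(-98, -174) + 46951) = (42733 + 29315/8268)/(137 + 46951) = (42733 + 29315*(1/8268))/47088 = (42733 + 2255/636)*(1/47088) = (27180443/636)*(1/47088) = 27180443/29947968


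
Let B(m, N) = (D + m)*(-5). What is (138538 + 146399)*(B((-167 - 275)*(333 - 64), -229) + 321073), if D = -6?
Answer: 260886322641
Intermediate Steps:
B(m, N) = 30 - 5*m (B(m, N) = (-6 + m)*(-5) = 30 - 5*m)
(138538 + 146399)*(B((-167 - 275)*(333 - 64), -229) + 321073) = (138538 + 146399)*((30 - 5*(-167 - 275)*(333 - 64)) + 321073) = 284937*((30 - (-2210)*269) + 321073) = 284937*((30 - 5*(-118898)) + 321073) = 284937*((30 + 594490) + 321073) = 284937*(594520 + 321073) = 284937*915593 = 260886322641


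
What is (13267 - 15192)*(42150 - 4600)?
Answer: -72283750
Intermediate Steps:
(13267 - 15192)*(42150 - 4600) = -1925*37550 = -72283750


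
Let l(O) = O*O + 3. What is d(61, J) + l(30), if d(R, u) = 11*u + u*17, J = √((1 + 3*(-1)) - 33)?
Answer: 903 + 28*I*√35 ≈ 903.0 + 165.65*I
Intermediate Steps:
l(O) = 3 + O² (l(O) = O² + 3 = 3 + O²)
J = I*√35 (J = √((1 - 3) - 33) = √(-2 - 33) = √(-35) = I*√35 ≈ 5.9161*I)
d(R, u) = 28*u (d(R, u) = 11*u + 17*u = 28*u)
d(61, J) + l(30) = 28*(I*√35) + (3 + 30²) = 28*I*√35 + (3 + 900) = 28*I*√35 + 903 = 903 + 28*I*√35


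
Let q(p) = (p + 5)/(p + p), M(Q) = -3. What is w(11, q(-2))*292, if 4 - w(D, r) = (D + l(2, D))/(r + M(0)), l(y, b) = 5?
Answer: 36208/15 ≈ 2413.9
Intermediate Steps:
q(p) = (5 + p)/(2*p) (q(p) = (5 + p)/((2*p)) = (5 + p)*(1/(2*p)) = (5 + p)/(2*p))
w(D, r) = 4 - (5 + D)/(-3 + r) (w(D, r) = 4 - (D + 5)/(r - 3) = 4 - (5 + D)/(-3 + r))
w(11, q(-2))*292 = ((-17 - 1*11 + 4*((½)*(5 - 2)/(-2)))/(-3 + (½)*(5 - 2)/(-2)))*292 = ((-17 - 11 + 4*((½)*(-½)*3))/(-3 + (½)*(-½)*3))*292 = ((-17 - 11 + 4*(-¾))/(-3 - ¾))*292 = ((-17 - 11 - 3)/(-15/4))*292 = -4/15*(-31)*292 = (124/15)*292 = 36208/15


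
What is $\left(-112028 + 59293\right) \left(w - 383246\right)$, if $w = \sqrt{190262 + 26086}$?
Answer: $20210477810 - 1160170 \sqrt{447} \approx 2.0186 \cdot 10^{10}$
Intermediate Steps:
$w = 22 \sqrt{447}$ ($w = \sqrt{216348} = 22 \sqrt{447} \approx 465.13$)
$\left(-112028 + 59293\right) \left(w - 383246\right) = \left(-112028 + 59293\right) \left(22 \sqrt{447} - 383246\right) = - 52735 \left(-383246 + 22 \sqrt{447}\right) = 20210477810 - 1160170 \sqrt{447}$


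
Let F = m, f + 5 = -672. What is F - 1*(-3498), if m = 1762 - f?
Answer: 5937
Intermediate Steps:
f = -677 (f = -5 - 672 = -677)
m = 2439 (m = 1762 - 1*(-677) = 1762 + 677 = 2439)
F = 2439
F - 1*(-3498) = 2439 - 1*(-3498) = 2439 + 3498 = 5937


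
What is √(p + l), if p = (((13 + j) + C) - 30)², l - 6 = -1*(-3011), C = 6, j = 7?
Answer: 3*√337 ≈ 55.073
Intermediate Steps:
l = 3017 (l = 6 - 1*(-3011) = 6 + 3011 = 3017)
p = 16 (p = (((13 + 7) + 6) - 30)² = ((20 + 6) - 30)² = (26 - 30)² = (-4)² = 16)
√(p + l) = √(16 + 3017) = √3033 = 3*√337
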